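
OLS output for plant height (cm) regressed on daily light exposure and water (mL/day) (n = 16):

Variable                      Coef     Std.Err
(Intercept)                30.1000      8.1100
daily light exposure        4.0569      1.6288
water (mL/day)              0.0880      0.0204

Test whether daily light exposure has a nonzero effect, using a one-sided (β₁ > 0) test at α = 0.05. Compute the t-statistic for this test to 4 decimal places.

Read off: b = 4.0569, SE = 1.6288 for daily light exposure.
H₀: β₁ = 0 vs H₁: β₁ > 0.
t = 4.0569 / 1.6288 = 2.4907.
df = n − k − 1 = 16 − 2 − 1 = 13.
One-sided p ≈ 0.0135, which is < 0.05, so reject H₀.
There is evidence that the true slope on daily light exposure is positive, holding the other predictors fixed.

t = 2.4907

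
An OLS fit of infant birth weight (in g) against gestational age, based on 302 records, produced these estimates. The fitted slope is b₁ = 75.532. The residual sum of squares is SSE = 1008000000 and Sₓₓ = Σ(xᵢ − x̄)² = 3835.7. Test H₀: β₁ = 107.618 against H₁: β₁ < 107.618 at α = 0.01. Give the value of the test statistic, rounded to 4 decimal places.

MSE = SSE/(n − 2) = 1008000000/300 = 3.36e+06.
SE(b₁) = √(MSE/Sₓₓ) = √(3.36e+06/3835.7) = 29.597.
t = (75.532 − 107.618) / 29.597 = -1.0841.
df = n − 2 = 300.
One-sided p ≈ 0.1396, which is ≥ 0.01, so fail to reject H₀.
The data do not give significant evidence that the true slope on gestational age is below 107.618 g per unit.

t = -1.0841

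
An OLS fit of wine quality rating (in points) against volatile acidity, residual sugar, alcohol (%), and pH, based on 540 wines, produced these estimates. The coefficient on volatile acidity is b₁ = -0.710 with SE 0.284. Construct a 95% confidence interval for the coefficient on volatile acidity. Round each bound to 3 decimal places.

df = n − k − 1 = 540 − 4 − 1 = 535.
t* = t_{0.025, 535} = 1.964408.
Margin = t* × SE = 1.964408 × 0.284 = 0.55789.
CI: -0.710 ± 0.55789 → (-1.268, -0.152).
With 95% confidence, each one-unit increase in volatile acidity is associated with a change of between -1.268 and -0.152 points in wine quality rating, holding the other predictors fixed.

(-1.268, -0.152)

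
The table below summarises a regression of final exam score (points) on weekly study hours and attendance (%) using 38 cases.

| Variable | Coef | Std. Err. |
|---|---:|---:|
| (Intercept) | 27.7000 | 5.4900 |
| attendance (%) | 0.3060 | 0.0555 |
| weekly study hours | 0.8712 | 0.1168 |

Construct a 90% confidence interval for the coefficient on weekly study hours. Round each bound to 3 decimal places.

(0.674, 1.069)

Read off: b = 0.8712, SE = 0.1168 for weekly study hours.
df = n − k − 1 = 38 − 2 − 1 = 35.
t* = t_{0.05, 35} = 1.689572.
Margin = t* × SE = 1.689572 × 0.1168 = 0.19734.
CI: 0.8712 ± 0.19734 → (0.674, 1.069).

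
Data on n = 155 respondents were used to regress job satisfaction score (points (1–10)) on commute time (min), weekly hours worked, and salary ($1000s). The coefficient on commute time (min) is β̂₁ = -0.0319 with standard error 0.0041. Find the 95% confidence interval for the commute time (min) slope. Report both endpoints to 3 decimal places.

df = n − k − 1 = 155 − 3 − 1 = 151.
t* = t_{0.025, 151} = 1.975799.
Margin = t* × SE = 1.975799 × 0.0041 = 0.00810.
CI: -0.0319 ± 0.00810 → (-0.040, -0.024).
With 95% confidence, each one-unit increase in commute time (min) is associated with a change of between -0.040 and -0.024 points (1–10) in job satisfaction score, holding the other predictors fixed.

(-0.040, -0.024)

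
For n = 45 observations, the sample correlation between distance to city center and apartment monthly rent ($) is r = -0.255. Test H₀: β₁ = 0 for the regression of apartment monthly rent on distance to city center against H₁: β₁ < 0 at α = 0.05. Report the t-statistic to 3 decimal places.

t = -1.729

t = r·√(n − 2)/√(1 − r²) = -0.255·√43/√0.934975 = -1.729.
df = n − 2 = 43.
One-sided p ≈ 0.0455, which is < 0.05, so reject H₀.
There is evidence of a linear association between distance to city center and apartment monthly rent.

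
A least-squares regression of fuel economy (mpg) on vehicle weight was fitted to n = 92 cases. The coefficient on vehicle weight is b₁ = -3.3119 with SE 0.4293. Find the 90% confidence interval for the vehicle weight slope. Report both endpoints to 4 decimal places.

(-4.0254, -2.5984)

df = n − 2 = 92 − 2 = 90.
t* = t_{0.05, 90} = 1.661961.
Margin = t* × SE = 1.661961 × 0.4293 = 0.713480.
CI: -3.3119 ± 0.713480 → (-4.0254, -2.5984).
With 90% confidence, each one-unit increase in vehicle weight is associated with a change of between -4.0254 and -2.5984 mpg in fuel economy.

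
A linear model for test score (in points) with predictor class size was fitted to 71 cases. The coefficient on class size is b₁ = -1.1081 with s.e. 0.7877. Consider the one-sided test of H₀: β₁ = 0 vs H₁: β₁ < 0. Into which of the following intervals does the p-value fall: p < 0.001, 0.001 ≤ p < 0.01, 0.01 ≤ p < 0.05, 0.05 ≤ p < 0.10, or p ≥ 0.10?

t = -1.1081 / 0.7877 = -1.407.
df = n − 2 = 71 − 2 = 69.
One-sided p = P(T_{69} < t) ≈ 0.0820.
So 0.05 ≤ p < 0.10.

0.05 ≤ p < 0.10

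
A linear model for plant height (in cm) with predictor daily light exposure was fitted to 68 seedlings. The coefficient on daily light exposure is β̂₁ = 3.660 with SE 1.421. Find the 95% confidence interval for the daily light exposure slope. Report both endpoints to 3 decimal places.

df = n − 2 = 68 − 2 = 66.
t* = t_{0.025, 66} = 1.996564.
Margin = t* × SE = 1.996564 × 1.421 = 2.83712.
CI: 3.660 ± 2.83712 → (0.823, 6.497).
With 95% confidence, each one-unit increase in daily light exposure is associated with a change of between 0.823 and 6.497 cm in plant height.

(0.823, 6.497)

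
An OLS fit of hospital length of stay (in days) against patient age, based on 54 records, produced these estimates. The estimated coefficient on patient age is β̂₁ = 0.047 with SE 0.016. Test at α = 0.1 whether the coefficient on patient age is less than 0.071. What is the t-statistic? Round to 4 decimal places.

H₀: β₁ = 0.071 vs H₁: β₁ < 0.071.
t = (β̂₁ − β₁⁰)/SE = (0.047 − 0.071) / 0.016 = -1.5000.
df = n − 2 = 54 − 2 = 52.
One-sided p ≈ 0.0698, which is < 0.1, so reject H₀.
There is evidence that the true slope on patient age is below 0.071 days per unit.

t = -1.5000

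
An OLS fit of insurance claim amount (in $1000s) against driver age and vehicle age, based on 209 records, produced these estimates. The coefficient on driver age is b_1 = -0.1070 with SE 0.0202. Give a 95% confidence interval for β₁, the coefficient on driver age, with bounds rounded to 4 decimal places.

df = n − k − 1 = 209 − 2 − 1 = 206.
t* = t_{0.025, 206} = 1.971547.
Margin = t* × SE = 1.971547 × 0.0202 = 0.039825.
CI: -0.1070 ± 0.039825 → (-0.1468, -0.0672).
With 95% confidence, each one-unit increase in driver age is associated with a change of between -0.1468 and -0.0672 $1000s in insurance claim amount, holding the other predictors fixed.

(-0.1468, -0.0672)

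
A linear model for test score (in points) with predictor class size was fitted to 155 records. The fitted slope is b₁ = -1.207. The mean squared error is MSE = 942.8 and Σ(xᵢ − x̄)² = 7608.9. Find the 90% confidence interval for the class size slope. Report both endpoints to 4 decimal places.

SE(b₁) = √(MSE/Sₓₓ) = √(942.8/7608.9) = 0.352005.
df = n − 2 = 153.
t* = t_{0.05, 153} = 1.654874.
Margin = t* × SE = 1.654874 × 0.352005 = 0.582524.
CI: -1.207 ± 0.582524 → (-1.7895, -0.6245).
With 90% confidence, each one-unit increase in class size is associated with a change of between -1.7895 and -0.6245 points in test score.

(-1.7895, -0.6245)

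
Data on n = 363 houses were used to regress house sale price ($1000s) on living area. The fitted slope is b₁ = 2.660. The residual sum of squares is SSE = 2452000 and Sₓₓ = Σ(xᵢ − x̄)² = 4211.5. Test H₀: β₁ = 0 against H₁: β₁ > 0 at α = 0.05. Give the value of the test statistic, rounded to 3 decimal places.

t = 2.095

MSE = SSE/(n − 2) = 2452000/361 = 6792.24.
SE(b₁) = √(MSE/Sₓₓ) = √(6792.24/4211.5) = 1.26995.
t = 2.660 / 1.26995 = 2.095.
df = n − 2 = 361.
One-sided p ≈ 0.0185, which is < 0.05, so reject H₀.
There is evidence that the true slope on living area is positive.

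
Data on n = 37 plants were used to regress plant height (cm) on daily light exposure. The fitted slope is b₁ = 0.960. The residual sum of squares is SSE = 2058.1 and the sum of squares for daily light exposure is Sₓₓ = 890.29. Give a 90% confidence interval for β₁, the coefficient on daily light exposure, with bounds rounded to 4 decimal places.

(0.5258, 1.3942)

MSE = SSE/(n − 2) = 2058.1/35 = 58.8029.
SE(b₁) = √(MSE/Sₓₓ) = √(58.8029/890.29) = 0.257.
df = n − 2 = 35.
t* = t_{0.05, 35} = 1.689572.
Margin = t* × SE = 1.689572 × 0.257 = 0.434220.
CI: 0.960 ± 0.434220 → (0.5258, 1.3942).
With 90% confidence, each one-unit increase in daily light exposure is associated with a change of between 0.5258 and 1.3942 cm in plant height.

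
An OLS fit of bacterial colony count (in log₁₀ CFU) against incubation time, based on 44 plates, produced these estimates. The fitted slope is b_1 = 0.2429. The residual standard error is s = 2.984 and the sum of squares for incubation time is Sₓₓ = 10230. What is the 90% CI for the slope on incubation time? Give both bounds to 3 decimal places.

SE(b_1) = s/√Sₓₓ = 2.984/√10230 = 0.0295026.
df = n − 2 = 42.
t* = t_{0.05, 42} = 1.681952.
Margin = t* × SE = 1.681952 × 0.0295026 = 0.04962.
CI: 0.2429 ± 0.04962 → (0.193, 0.293).
With 90% confidence, each one-unit increase in incubation time is associated with a change of between 0.193 and 0.293 log₁₀ CFU in bacterial colony count.

(0.193, 0.293)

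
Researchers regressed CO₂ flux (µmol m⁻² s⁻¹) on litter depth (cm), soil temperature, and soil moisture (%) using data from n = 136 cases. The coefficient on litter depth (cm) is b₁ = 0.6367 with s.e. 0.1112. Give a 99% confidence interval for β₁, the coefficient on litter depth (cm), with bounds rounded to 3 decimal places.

(0.346, 0.927)

df = n − k − 1 = 136 − 3 − 1 = 132.
t* = t_{0.005, 132} = 2.613588.
Margin = t* × SE = 2.613588 × 0.1112 = 0.29063.
CI: 0.6367 ± 0.29063 → (0.346, 0.927).
With 99% confidence, each one-unit increase in litter depth (cm) is associated with a change of between 0.346 and 0.927 µmol m⁻² s⁻¹ in CO₂ flux, holding the other predictors fixed.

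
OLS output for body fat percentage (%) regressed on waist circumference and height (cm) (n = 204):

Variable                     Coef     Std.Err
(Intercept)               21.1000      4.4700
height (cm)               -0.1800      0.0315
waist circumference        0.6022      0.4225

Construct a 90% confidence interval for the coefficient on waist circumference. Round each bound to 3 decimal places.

(-0.096, 1.300)

Read off: b = 0.6022, SE = 0.4225 for waist circumference.
df = n − k − 1 = 204 − 2 − 1 = 201.
t* = t_{0.05, 201} = 1.65247.
Margin = t* × SE = 1.65247 × 0.4225 = 0.69817.
CI: 0.6022 ± 0.69817 → (-0.096, 1.300).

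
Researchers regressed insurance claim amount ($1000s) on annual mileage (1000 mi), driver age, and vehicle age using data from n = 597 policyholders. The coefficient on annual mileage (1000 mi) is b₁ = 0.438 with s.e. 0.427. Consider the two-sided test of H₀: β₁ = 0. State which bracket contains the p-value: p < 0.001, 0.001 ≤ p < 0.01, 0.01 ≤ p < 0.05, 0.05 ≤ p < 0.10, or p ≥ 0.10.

p ≥ 0.10

t = 0.438 / 0.427 = 1.026.
df = n − k − 1 = 597 − 3 − 1 = 593.
Two-sided p = 2·P(T_{593} > |t|) ≈ 0.3054.
So p ≥ 0.10.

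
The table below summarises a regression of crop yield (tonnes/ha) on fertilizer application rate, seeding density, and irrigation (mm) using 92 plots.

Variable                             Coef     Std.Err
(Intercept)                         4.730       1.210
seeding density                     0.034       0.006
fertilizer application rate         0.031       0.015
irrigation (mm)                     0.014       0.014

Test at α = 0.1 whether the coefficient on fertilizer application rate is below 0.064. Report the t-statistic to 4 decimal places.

Read off: b = 0.031, SE = 0.015 for fertilizer application rate.
H₀: β₁ = 0.064 vs H₁: β₁ < 0.064.
t = (0.031 − 0.064) / 0.015 = -2.2000.
df = n − k − 1 = 92 − 3 − 1 = 88.
One-sided p ≈ 0.0152, which is < 0.1, so reject H₀.
There is evidence that the true slope on fertilizer application rate is below 0.064 tonnes/ha per unit, holding the other predictors fixed.

t = -2.2000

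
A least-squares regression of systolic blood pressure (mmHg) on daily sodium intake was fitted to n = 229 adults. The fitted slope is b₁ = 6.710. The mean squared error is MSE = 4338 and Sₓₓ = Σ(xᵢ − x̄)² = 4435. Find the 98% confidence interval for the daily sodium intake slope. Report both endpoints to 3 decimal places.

SE(b₁) = √(MSE/Sₓₓ) = √(4338/4435) = 0.989004.
df = n − 2 = 227.
t* = t_{0.01, 227} = 2.342887.
Margin = t* × SE = 2.342887 × 0.989004 = 2.31712.
CI: 6.710 ± 2.31712 → (4.393, 9.027).
With 98% confidence, each one-unit increase in daily sodium intake is associated with a change of between 4.393 and 9.027 mmHg in systolic blood pressure.

(4.393, 9.027)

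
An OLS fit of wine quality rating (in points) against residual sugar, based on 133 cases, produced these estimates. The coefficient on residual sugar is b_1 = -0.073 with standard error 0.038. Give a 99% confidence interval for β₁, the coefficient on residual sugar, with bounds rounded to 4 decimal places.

(-0.1723, 0.0263)

df = n − 2 = 133 − 2 = 131.
t* = t_{0.005, 131} = 2.61388.
Margin = t* × SE = 2.61388 × 0.038 = 0.099327.
CI: -0.073 ± 0.099327 → (-0.1723, 0.0263).
With 99% confidence, each one-unit increase in residual sugar is associated with a change of between -0.1723 and 0.0263 points in wine quality rating.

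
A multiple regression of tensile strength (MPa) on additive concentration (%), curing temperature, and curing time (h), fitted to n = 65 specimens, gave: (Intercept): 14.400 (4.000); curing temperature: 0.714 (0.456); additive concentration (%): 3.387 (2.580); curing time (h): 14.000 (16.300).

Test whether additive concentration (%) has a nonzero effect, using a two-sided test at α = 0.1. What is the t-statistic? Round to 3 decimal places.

t = 1.313

Read off: b = 3.387, SE = 2.580 for additive concentration (%).
H₀: β₁ = 0 vs H₁: β₁ ≠ 0.
t = 3.387 / 2.580 = 1.313.
df = n − k − 1 = 65 − 3 − 1 = 61.
Two-sided p ≈ 0.1942, which is ≥ 0.1, so fail to reject H₀.
The data do not give significant evidence of an association between additive concentration (%) and tensile strength, after adjusting for the other predictors.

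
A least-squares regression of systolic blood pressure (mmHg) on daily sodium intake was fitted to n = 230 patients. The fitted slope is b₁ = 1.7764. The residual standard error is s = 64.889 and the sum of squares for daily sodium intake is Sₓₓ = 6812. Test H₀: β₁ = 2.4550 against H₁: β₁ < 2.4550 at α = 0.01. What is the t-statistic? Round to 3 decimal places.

t = -0.863

SE(b₁) = s/√Sₓₓ = 64.889/√6812 = 0.786201.
t = (1.7764 − 2.4550) / 0.786201 = -0.863.
df = n − 2 = 228.
One-sided p ≈ 0.1945, which is ≥ 0.01, so fail to reject H₀.
The data do not give significant evidence that the true slope on daily sodium intake is below 2.4550 mmHg per unit.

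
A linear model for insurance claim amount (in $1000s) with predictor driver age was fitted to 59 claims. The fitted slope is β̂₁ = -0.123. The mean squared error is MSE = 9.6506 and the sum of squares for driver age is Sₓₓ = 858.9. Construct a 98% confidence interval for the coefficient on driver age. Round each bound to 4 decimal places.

(-0.3767, 0.1307)

SE(β̂₁) = √(MSE/Sₓₓ) = √(9.6506/858.9) = 0.106.
df = n − 2 = 57.
t* = t_{0.01, 57} = 2.393568.
Margin = t* × SE = 2.393568 × 0.106 = 0.253718.
CI: -0.123 ± 0.253718 → (-0.3767, 0.1307).
With 98% confidence, each one-unit increase in driver age is associated with a change of between -0.3767 and 0.1307 $1000s in insurance claim amount.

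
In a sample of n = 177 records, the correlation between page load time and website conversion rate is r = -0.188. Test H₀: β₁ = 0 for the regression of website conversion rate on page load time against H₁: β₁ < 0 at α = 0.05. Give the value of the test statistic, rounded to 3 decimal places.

t = -2.532

t = r·√(n − 2)/√(1 − r²) = -0.188·√175/√0.964656 = -2.532.
df = n − 2 = 175.
One-sided p ≈ 0.0061, which is < 0.05, so reject H₀.
There is evidence of a linear association between page load time and website conversion rate.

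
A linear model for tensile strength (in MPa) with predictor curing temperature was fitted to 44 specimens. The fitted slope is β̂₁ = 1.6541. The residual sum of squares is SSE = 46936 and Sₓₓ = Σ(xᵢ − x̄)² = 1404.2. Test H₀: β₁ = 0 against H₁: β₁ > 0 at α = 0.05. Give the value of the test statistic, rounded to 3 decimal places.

MSE = SSE/(n − 2) = 46936/42 = 1117.52.
SE(β̂₁) = √(MSE/Sₓₓ) = √(1117.52/1404.2) = 0.892101.
t = 1.6541 / 0.892101 = 1.854.
df = n − 2 = 42.
One-sided p ≈ 0.0354, which is < 0.05, so reject H₀.
There is evidence that the true slope on curing temperature is positive.

t = 1.854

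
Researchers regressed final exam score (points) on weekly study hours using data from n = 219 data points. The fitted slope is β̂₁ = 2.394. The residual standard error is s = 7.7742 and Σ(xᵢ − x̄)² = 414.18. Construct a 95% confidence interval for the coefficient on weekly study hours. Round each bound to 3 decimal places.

(1.641, 3.147)

SE(β̂₁) = s/√Sₓₓ = 7.7742/√414.18 = 0.381998.
df = n − 2 = 217.
t* = t_{0.025, 217} = 1.970956.
Margin = t* × SE = 1.970956 × 0.381998 = 0.75290.
CI: 2.394 ± 0.75290 → (1.641, 3.147).
With 95% confidence, each one-unit increase in weekly study hours is associated with a change of between 1.641 and 3.147 points in final exam score.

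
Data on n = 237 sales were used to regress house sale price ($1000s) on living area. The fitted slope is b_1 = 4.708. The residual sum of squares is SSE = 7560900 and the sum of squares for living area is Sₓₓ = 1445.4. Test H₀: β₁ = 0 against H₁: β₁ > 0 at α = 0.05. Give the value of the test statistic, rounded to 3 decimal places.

t = 0.998

MSE = SSE/(n − 2) = 7560900/235 = 32174.
SE(b_1) = √(MSE/Sₓₓ) = √(32174/1445.4) = 4.71801.
t = 4.708 / 4.71801 = 0.998.
df = n − 2 = 235.
One-sided p ≈ 0.1597, which is ≥ 0.05, so fail to reject H₀.
The data do not give significant evidence that the true slope on living area is positive.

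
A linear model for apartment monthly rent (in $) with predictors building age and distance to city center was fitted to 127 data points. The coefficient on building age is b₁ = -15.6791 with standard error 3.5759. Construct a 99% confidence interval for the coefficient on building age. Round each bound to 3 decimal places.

(-25.034, -6.324)

df = n − k − 1 = 127 − 2 − 1 = 124.
t* = t_{0.005, 124} = 2.61606.
Margin = t* × SE = 2.61606 × 3.5759 = 9.35477.
CI: -15.6791 ± 9.35477 → (-25.034, -6.324).
With 99% confidence, each one-unit increase in building age is associated with a change of between -25.034 and -6.324 $ in apartment monthly rent, holding the other predictors fixed.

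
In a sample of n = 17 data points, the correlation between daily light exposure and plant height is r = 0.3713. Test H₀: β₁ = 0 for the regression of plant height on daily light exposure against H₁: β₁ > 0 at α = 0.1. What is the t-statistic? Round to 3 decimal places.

t = 1.549

t = r·√(n − 2)/√(1 − r²) = 0.3713·√15/√0.862136 = 1.549.
df = n − 2 = 15.
One-sided p ≈ 0.0711, which is < 0.1, so reject H₀.
There is evidence of a linear association between daily light exposure and plant height.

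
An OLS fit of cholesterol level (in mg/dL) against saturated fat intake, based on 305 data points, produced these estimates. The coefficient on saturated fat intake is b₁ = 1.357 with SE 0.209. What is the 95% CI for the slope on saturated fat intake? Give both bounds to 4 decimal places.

(0.9457, 1.7683)

df = n − 2 = 305 − 2 = 303.
t* = t_{0.025, 303} = 1.967824.
Margin = t* × SE = 1.967824 × 0.209 = 0.411275.
CI: 1.357 ± 0.411275 → (0.9457, 1.7683).
With 95% confidence, each one-unit increase in saturated fat intake is associated with a change of between 0.9457 and 1.7683 mg/dL in cholesterol level.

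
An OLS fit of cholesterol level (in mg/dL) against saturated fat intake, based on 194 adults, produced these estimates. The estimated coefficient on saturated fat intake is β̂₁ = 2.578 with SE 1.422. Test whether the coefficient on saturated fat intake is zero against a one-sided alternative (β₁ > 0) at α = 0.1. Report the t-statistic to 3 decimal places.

t = 1.813

H₀: β₁ = 0 vs H₁: β₁ > 0.
t = (β̂₁ − β₁⁰)/SE = 2.578 / 1.422 = 1.813.
df = n − 2 = 194 − 2 = 192.
One-sided p ≈ 0.0357, which is < 0.1, so reject H₀.
There is evidence that the true slope on saturated fat intake is positive.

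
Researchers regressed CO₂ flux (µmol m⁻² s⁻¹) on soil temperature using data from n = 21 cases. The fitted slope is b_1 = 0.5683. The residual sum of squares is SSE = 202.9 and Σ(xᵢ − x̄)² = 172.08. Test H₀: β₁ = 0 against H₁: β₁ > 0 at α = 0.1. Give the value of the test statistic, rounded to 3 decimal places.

t = 2.281

MSE = SSE/(n − 2) = 202.9/19 = 10.6789.
SE(b_1) = √(MSE/Sₓₓ) = √(10.6789/172.08) = 0.249115.
t = 0.5683 / 0.249115 = 2.281.
df = n − 2 = 19.
One-sided p ≈ 0.0171, which is < 0.1, so reject H₀.
There is evidence that the true slope on soil temperature is positive.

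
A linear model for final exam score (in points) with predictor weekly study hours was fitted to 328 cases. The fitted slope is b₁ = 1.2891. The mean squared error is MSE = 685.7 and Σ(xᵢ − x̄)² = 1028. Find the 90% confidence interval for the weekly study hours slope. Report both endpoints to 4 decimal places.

(-0.0581, 2.6363)

SE(b₁) = √(MSE/Sₓₓ) = √(685.7/1028) = 0.816715.
df = n − 2 = 326.
t* = t_{0.05, 326} = 1.649541.
Margin = t* × SE = 1.649541 × 0.816715 = 1.347205.
CI: 1.2891 ± 1.347205 → (-0.0581, 2.6363).
With 90% confidence, each one-unit increase in weekly study hours is associated with a change of between -0.0581 and 2.6363 points in final exam score.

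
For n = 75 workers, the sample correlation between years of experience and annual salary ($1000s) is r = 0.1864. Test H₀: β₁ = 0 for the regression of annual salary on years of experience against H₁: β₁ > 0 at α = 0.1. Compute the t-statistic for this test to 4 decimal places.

t = r·√(n − 2)/√(1 − r²) = 0.1864·√73/√0.965255 = 1.6210.
df = n − 2 = 73.
One-sided p ≈ 0.0547, which is < 0.1, so reject H₀.
There is evidence of a linear association between years of experience and annual salary.

t = 1.6210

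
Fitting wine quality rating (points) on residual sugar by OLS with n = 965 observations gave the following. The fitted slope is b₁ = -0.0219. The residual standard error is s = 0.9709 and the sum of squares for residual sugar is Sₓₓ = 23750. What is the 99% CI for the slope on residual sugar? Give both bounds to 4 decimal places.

(-0.0382, -0.0056)

SE(b₁) = s/√Sₓₓ = 0.9709/√23750 = 0.00630003.
df = n − 2 = 963.
t* = t_{0.005, 963} = 2.580944.
Margin = t* × SE = 2.580944 × 0.00630003 = 0.016260.
CI: -0.0219 ± 0.016260 → (-0.0382, -0.0056).
With 99% confidence, each one-unit increase in residual sugar is associated with a change of between -0.0382 and -0.0056 points in wine quality rating.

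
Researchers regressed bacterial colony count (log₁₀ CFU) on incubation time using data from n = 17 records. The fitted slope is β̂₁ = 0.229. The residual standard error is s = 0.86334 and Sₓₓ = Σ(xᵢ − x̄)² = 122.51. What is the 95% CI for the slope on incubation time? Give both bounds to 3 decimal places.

SE(β̂₁) = s/√Sₓₓ = 0.86334/√122.51 = 0.0780003.
df = n − 2 = 15.
t* = t_{0.025, 15} = 2.13145.
Margin = t* × SE = 2.13145 × 0.0780003 = 0.16625.
CI: 0.229 ± 0.16625 → (0.063, 0.395).
With 95% confidence, each one-unit increase in incubation time is associated with a change of between 0.063 and 0.395 log₁₀ CFU in bacterial colony count.

(0.063, 0.395)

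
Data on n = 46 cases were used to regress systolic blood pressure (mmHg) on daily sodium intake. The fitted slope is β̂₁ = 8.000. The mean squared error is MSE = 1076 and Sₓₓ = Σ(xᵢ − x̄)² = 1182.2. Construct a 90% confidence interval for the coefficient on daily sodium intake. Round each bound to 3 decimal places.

SE(β̂₁) = √(MSE/Sₓₓ) = √(1076/1182.2) = 0.954027.
df = n − 2 = 44.
t* = t_{0.05, 44} = 1.68023.
Margin = t* × SE = 1.68023 × 0.954027 = 1.60298.
CI: 8.000 ± 1.60298 → (6.397, 9.603).
With 90% confidence, each one-unit increase in daily sodium intake is associated with a change of between 6.397 and 9.603 mmHg in systolic blood pressure.

(6.397, 9.603)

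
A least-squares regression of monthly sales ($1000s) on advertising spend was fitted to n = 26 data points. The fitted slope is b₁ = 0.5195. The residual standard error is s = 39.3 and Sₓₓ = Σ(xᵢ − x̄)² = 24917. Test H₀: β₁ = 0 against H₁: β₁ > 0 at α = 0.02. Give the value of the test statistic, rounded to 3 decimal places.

SE(b₁) = s/√Sₓₓ = 39.3/√24917 = 0.248969.
t = 0.5195 / 0.248969 = 2.087.
df = n − 2 = 24.
One-sided p ≈ 0.0239, which is ≥ 0.02, so fail to reject H₀.
The data do not give significant evidence that the true slope on advertising spend is positive.

t = 2.087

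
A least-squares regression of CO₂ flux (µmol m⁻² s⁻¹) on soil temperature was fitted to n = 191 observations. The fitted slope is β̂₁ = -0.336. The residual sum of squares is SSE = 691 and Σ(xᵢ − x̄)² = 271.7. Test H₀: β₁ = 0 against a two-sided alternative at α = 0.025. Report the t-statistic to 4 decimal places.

t = -2.8965

MSE = SSE/(n − 2) = 691/189 = 3.65608.
SE(β̂₁) = √(MSE/Sₓₓ) = √(3.65608/271.7) = 0.116001.
t = -0.336 / 0.116001 = -2.8965.
df = n − 2 = 189.
Two-sided p ≈ 0.0042, which is < 0.025, so reject H₀.
There is evidence that soil temperature is associated with CO₂ flux.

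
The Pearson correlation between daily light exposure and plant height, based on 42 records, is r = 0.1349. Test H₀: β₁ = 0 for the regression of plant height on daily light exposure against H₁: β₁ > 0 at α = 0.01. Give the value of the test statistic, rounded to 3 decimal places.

t = r·√(n − 2)/√(1 − r²) = 0.1349·√40/√0.981802 = 0.861.
df = n − 2 = 40.
One-sided p ≈ 0.1972, which is ≥ 0.01, so fail to reject H₀.
The data do not give significant evidence of a linear association between daily light exposure and plant height.

t = 0.861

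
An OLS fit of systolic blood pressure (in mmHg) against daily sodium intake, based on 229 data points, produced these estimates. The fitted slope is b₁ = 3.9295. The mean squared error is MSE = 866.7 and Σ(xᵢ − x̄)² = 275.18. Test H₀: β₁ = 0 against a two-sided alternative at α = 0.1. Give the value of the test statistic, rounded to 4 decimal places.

t = 2.2142

SE(b₁) = √(MSE/Sₓₓ) = √(866.7/275.18) = 1.7747.
t = 3.9295 / 1.7747 = 2.2142.
df = n − 2 = 227.
Two-sided p ≈ 0.0278, which is < 0.1, so reject H₀.
There is evidence that daily sodium intake is associated with systolic blood pressure.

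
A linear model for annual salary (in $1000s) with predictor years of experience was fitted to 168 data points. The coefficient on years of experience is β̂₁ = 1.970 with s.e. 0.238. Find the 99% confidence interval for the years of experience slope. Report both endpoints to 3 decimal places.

df = n − 2 = 168 − 2 = 166.
t* = t_{0.005, 166} = 2.60577.
Margin = t* × SE = 2.60577 × 0.238 = 0.62017.
CI: 1.970 ± 0.62017 → (1.350, 2.590).
With 99% confidence, each one-unit increase in years of experience is associated with a change of between 1.350 and 2.590 $1000s in annual salary.

(1.350, 2.590)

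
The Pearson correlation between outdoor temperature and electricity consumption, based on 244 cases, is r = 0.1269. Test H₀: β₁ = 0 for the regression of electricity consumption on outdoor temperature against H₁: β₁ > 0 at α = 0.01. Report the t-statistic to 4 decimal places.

t = 1.9902

t = r·√(n − 2)/√(1 − r²) = 0.1269·√242/√0.983896 = 1.9902.
df = n − 2 = 242.
One-sided p ≈ 0.0238, which is ≥ 0.01, so fail to reject H₀.
The data do not give significant evidence of a linear association between outdoor temperature and electricity consumption.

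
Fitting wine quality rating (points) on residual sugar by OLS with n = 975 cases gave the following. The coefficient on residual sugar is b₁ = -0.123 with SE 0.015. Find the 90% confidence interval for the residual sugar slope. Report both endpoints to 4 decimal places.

df = n − 2 = 975 − 2 = 973.
t* = t_{0.05, 973} = 1.646421.
Margin = t* × SE = 1.646421 × 0.015 = 0.024696.
CI: -0.123 ± 0.024696 → (-0.1477, -0.0983).
With 90% confidence, each one-unit increase in residual sugar is associated with a change of between -0.1477 and -0.0983 points in wine quality rating.

(-0.1477, -0.0983)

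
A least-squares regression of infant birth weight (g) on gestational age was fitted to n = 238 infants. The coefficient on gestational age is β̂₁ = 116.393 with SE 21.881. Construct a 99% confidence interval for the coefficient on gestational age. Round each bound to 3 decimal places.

(59.572, 173.214)

df = n − 2 = 238 − 2 = 236.
t* = t_{0.005, 236} = 2.596822.
Margin = t* × SE = 2.596822 × 21.881 = 56.82106.
CI: 116.393 ± 56.82106 → (59.572, 173.214).
With 99% confidence, each one-unit increase in gestational age is associated with a change of between 59.572 and 173.214 g in infant birth weight.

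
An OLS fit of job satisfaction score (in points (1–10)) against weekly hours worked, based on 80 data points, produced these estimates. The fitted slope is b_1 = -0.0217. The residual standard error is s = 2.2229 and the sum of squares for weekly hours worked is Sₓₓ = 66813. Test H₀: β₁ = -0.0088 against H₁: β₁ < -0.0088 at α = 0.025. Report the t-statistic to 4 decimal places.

SE(b_1) = s/√Sₓₓ = 2.2229/√66813 = 0.00859982.
t = (-0.0217 − (-0.0088)) / 0.00859982 = -1.5000.
df = n − 2 = 78.
One-sided p ≈ 0.0688, which is ≥ 0.025, so fail to reject H₀.
The data do not give significant evidence that the true slope on weekly hours worked is below -0.0088 points (1–10) per unit.

t = -1.5000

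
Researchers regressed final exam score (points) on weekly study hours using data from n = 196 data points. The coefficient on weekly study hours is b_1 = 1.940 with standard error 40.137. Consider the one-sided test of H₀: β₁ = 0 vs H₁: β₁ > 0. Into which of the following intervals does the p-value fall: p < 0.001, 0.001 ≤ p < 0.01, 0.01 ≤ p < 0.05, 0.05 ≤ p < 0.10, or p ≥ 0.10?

p ≥ 0.10

t = 1.940 / 40.137 = 0.048.
df = n − 2 = 196 − 2 = 194.
One-sided p = P(T_{194} > t) ≈ 0.4807.
So p ≥ 0.10.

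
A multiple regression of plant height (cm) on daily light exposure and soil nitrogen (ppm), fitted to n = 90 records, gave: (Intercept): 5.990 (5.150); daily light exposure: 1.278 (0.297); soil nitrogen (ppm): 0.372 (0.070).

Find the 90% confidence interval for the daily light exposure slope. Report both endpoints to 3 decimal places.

(0.784, 1.772)

Read off: b = 1.278, SE = 0.297 for daily light exposure.
df = n − k − 1 = 90 − 2 − 1 = 87.
t* = t_{0.05, 87} = 1.662557.
Margin = t* × SE = 1.662557 × 0.297 = 0.49378.
CI: 1.278 ± 0.49378 → (0.784, 1.772).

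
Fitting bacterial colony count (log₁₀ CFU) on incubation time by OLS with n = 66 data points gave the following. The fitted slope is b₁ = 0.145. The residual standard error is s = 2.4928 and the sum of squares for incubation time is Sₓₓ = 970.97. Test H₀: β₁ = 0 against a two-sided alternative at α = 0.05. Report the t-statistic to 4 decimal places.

SE(b₁) = s/√Sₓₓ = 2.4928/√970.97 = 0.079999.
t = 0.145 / 0.079999 = 1.8125.
df = n − 2 = 64.
Two-sided p ≈ 0.0746, which is ≥ 0.05, so fail to reject H₀.
The data do not give significant evidence of an association between incubation time and bacterial colony count.

t = 1.8125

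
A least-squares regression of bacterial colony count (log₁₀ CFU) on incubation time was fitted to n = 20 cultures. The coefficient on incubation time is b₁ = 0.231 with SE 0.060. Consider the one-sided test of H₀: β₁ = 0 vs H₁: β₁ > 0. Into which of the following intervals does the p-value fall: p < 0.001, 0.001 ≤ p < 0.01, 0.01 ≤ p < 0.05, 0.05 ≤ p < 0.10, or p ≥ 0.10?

p < 0.001

t = 0.231 / 0.060 = 3.850.
df = n − 2 = 20 − 2 = 18.
One-sided p = P(T_{18} > t) ≈ 0.0006.
So p < 0.001.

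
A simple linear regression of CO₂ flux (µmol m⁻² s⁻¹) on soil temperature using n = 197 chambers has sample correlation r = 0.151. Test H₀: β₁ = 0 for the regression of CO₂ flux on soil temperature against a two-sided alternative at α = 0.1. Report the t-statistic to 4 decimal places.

t = r·√(n − 2)/√(1 − r²) = 0.151·√195/√0.977199 = 2.1331.
df = n − 2 = 195.
Two-sided p ≈ 0.0342, which is < 0.1, so reject H₀.
There is evidence of a linear association between soil temperature and CO₂ flux.

t = 2.1331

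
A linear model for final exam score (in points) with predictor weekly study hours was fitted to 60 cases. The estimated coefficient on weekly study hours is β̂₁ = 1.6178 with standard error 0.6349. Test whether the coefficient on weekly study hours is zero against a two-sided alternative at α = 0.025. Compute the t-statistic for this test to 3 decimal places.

H₀: β₁ = 0 vs H₁: β₁ ≠ 0.
t = (β̂₁ − β₁⁰)/SE = 1.6178 / 0.6349 = 2.548.
df = n − 2 = 60 − 2 = 58.
Two-sided p ≈ 0.0135, which is < 0.025, so reject H₀.
There is evidence that weekly study hours is associated with final exam score.

t = 2.548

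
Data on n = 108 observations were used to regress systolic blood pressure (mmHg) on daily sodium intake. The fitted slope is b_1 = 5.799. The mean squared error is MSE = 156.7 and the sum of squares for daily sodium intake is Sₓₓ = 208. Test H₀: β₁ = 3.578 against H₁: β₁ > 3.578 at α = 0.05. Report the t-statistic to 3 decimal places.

SE(b_1) = √(MSE/Sₓₓ) = √(156.7/208) = 0.867966.
t = (5.799 − 3.578) / 0.867966 = 2.559.
df = n − 2 = 106.
One-sided p ≈ 0.0060, which is < 0.05, so reject H₀.
There is evidence that the true slope on daily sodium intake exceeds 3.578 mmHg per unit.

t = 2.559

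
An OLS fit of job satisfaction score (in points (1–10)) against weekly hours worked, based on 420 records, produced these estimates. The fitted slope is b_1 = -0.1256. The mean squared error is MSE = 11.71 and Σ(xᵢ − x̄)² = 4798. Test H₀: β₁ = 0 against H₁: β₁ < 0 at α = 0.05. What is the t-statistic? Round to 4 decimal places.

t = -2.5424

SE(b_1) = √(MSE/Sₓₓ) = √(11.71/4798) = 0.0494024.
t = -0.1256 / 0.0494024 = -2.5424.
df = n − 2 = 418.
One-sided p ≈ 0.0057, which is < 0.05, so reject H₀.
There is evidence that the true slope on weekly hours worked is negative.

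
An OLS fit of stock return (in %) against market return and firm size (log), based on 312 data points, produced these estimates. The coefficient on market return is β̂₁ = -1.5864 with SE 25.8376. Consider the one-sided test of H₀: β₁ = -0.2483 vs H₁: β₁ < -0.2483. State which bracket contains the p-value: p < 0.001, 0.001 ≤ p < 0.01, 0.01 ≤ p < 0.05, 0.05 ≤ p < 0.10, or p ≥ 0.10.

p ≥ 0.10

t = (-1.5864 − (-0.2483)) / 25.8376 = -0.052.
df = n − k − 1 = 312 − 2 − 1 = 309.
One-sided p = P(T_{309} < t) ≈ 0.4794.
So p ≥ 0.10.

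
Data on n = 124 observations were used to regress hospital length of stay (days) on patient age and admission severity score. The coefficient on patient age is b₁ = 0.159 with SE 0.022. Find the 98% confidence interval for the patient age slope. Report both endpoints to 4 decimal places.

(0.1071, 0.2109)

df = n − k − 1 = 124 − 2 − 1 = 121.
t* = t_{0.01, 121} = 2.357561.
Margin = t* × SE = 2.357561 × 0.022 = 0.051866.
CI: 0.159 ± 0.051866 → (0.1071, 0.2109).
With 98% confidence, each one-unit increase in patient age is associated with a change of between 0.1071 and 0.2109 days in hospital length of stay, holding the other predictors fixed.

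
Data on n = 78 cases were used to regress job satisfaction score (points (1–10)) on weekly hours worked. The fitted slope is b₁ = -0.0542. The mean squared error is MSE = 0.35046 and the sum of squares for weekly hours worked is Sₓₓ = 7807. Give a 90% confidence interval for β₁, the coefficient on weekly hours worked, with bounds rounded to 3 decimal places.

(-0.065, -0.043)

SE(b₁) = √(MSE/Sₓₓ) = √(0.35046/7807) = 0.00670004.
df = n − 2 = 76.
t* = t_{0.05, 76} = 1.665151.
Margin = t* × SE = 1.665151 × 0.00670004 = 0.01116.
CI: -0.0542 ± 0.01116 → (-0.065, -0.043).
With 90% confidence, each one-unit increase in weekly hours worked is associated with a change of between -0.065 and -0.043 points (1–10) in job satisfaction score.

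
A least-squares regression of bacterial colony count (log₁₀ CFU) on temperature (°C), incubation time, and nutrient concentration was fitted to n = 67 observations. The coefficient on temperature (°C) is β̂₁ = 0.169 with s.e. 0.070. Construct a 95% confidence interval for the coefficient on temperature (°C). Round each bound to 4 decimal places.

df = n − k − 1 = 67 − 3 − 1 = 63.
t* = t_{0.025, 63} = 1.998341.
Margin = t* × SE = 1.998341 × 0.070 = 0.139884.
CI: 0.169 ± 0.139884 → (0.0291, 0.3089).
With 95% confidence, each one-unit increase in temperature (°C) is associated with a change of between 0.0291 and 0.3089 log₁₀ CFU in bacterial colony count, holding the other predictors fixed.

(0.0291, 0.3089)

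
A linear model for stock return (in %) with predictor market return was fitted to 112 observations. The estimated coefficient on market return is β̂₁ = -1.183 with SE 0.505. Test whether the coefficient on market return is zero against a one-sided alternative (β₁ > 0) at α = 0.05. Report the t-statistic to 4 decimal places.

t = -2.3426

H₀: β₁ = 0 vs H₁: β₁ > 0.
t = (β̂₁ − β₁⁰)/SE = -1.183 / 0.505 = -2.3426.
df = n − 2 = 112 − 2 = 110.
One-sided p ≈ 0.9895, which is ≥ 0.05, so fail to reject H₀.
The data do not give significant evidence that the true slope on market return is positive.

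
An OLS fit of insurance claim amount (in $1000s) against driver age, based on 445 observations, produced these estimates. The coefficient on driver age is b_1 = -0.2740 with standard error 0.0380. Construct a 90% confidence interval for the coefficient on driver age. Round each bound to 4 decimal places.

df = n − 2 = 445 − 2 = 443.
t* = t_{0.05, 443} = 1.648301.
Margin = t* × SE = 1.648301 × 0.0380 = 0.062635.
CI: -0.2740 ± 0.062635 → (-0.3366, -0.2114).
With 90% confidence, each one-unit increase in driver age is associated with a change of between -0.3366 and -0.2114 $1000s in insurance claim amount.

(-0.3366, -0.2114)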